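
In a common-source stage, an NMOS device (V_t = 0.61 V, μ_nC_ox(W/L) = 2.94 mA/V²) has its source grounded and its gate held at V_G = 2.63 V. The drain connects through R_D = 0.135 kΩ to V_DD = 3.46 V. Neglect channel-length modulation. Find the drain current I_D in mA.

V_GS = V_G = 2.63 V, so V_ov = 2.63 − 0.61 = 2.02 V.
Assume saturation: I_D = ½ k_n V_ov² = 0.5 × 2.94 × 2.02² = 6 mA, giving V_DS = V_DD − I_D R_D = 3.46 − 6 × 0.135 = 2.65 V.
V_DS = 2.65 V ≥ V_ov = 2.02 V, confirming saturation.

I_D = 6.00 mA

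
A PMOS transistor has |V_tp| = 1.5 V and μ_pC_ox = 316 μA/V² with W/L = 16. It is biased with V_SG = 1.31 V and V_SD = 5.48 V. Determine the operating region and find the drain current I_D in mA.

V_SG = 1.31 V < |V_tp| = 1.5 V, so the transistor is in cutoff.

Cutoff; I_D = 0 mA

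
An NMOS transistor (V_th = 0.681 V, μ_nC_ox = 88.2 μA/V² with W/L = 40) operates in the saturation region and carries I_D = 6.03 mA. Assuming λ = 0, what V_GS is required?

k_n = μ_nC_ox · (W/L) = 3.528 mA/V².
In saturation I_D = ½ k_n (V_GS − V_th)², so V_GS − V_th = √(2 I_D / k_n) = √(2 × 6.03 / 3.528) = 1.85 V.
V_GS = 0.681 + 1.85 = 2.53 V.

V_GS = 2.53 V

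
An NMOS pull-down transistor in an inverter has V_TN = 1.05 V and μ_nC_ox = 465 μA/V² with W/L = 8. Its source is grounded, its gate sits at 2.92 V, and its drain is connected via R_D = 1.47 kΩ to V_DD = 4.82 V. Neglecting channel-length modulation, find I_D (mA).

I_D = 2.95 mA

V_GS = V_G = 2.92 V, so V_ov = 2.92 − 1.05 = 1.87 V.
k_n = μ_nC_ox · (W/L) = 3.72 mA/V².
Assume saturation: I_D = ½ k_n V_ov² = 0.5 × 3.72 × 1.87² = 6.5 mA, giving V_DS = V_DD − I_D R_D = 4.82 − 6.5 × 1.47 = -4.74 V.
But -4.74 V < V_ov = 1.87 V, so the device is actually in triode.
In triode I_D = k_n[V_ov V_DS − ½ V_DS²] and I_D = (V_DD − V_DS)/R_D. Equating: 2.73 V_DS² − 11.23 V_DS + 4.82 = 0, giving V_DS = 0.487 V (the root below V_ov).
I_D = (4.82 − 0.487) / 1.47 = 2.95 mA.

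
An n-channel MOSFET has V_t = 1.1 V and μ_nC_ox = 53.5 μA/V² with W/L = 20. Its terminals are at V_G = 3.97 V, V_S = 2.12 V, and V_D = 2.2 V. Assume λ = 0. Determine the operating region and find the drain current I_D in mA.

V_GS = V_G − V_S = 3.97 − 2.12 = 1.85 V; V_DS = V_D − V_S = 2.2 − 2.12 = 0.08 V.
k_n = μ_nC_ox · (W/L) = 1.07 mA/V².
V_ov = V_GS − V_t = 1.85 − 1.1 = 0.75 V.
Since V_DS = 0.08 V < V_ov = 0.75 V, the device is in the triode region.
I_D = k_n [V_ov · V_DS − ½ V_DS²] = 1.07 × [0.75 × 0.08 − 0.5 × 0.08²] = 0.0608 mA.

Triode; I_D = 0.0608 mA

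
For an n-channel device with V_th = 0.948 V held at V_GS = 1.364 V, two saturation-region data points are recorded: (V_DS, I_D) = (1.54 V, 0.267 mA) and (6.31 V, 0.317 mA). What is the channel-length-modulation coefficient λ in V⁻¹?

λ = 0.0418 V⁻¹

With V_GS fixed, I_D ∝ (1 + λ V_DS) in saturation, so I_D2/I_D1 = (1 + λ V_DS2)/(1 + λ V_DS1).
0.317/0.267 = 1.187 = (1 + 6.31 λ)/(1 + 1.54 λ).
Solving: λ (I_D1 V_DS2 − I_D2 V_DS1) = I_D2 − I_D1, so λ = (0.317 − 0.267) / (0.267 × 6.31 − 0.317 × 1.54) = 0.05 / 1.2 = 0.0418 V⁻¹.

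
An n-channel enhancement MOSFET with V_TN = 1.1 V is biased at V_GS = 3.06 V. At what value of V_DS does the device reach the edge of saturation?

V_DS,sat = 1.96 V

The boundary between triode and saturation is V_DS = V_GS − V_TN = V_ov.
V_ov = 3.06 − 1.1 = 1.96 V.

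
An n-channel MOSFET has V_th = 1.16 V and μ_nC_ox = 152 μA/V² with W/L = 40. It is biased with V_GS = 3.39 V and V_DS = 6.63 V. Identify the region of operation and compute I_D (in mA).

k_n = μ_nC_ox · (W/L) = 6.08 mA/V².
V_ov = V_GS − V_th = 3.39 − 1.16 = 2.23 V.
Since V_DS = 6.63 V ≥ V_ov = 2.23 V, the device is in saturation.
I_D = ½ k_n V_ov² = 0.5 × 6.08 × 2.23² = 15.1 mA.

Saturation; I_D = 15.1 mA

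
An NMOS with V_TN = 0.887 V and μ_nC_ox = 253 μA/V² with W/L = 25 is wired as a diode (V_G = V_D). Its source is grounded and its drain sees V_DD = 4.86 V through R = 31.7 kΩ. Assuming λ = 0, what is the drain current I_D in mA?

I_D = 0.119 mA

With gate tied to drain, V_GS = V_DS ≥ V_GS − V_TN, so the device is in saturation.
k_n = μ_nC_ox · (W/L) = 6.325 mA/V².
KCL at the drain: ½ k_n (V_GS − V_TN)² = (V_DD − V_GS)/R.
Let x = V_GS − 0.887. Then 100 x² + x − 3.973 = 0, giving x = 0.194 V (positive root), so V_GS = 1.08 V.
I_D = (V_DD − V_GS)/R = (4.86 − 1.08) / 31.7 = 0.119 mA.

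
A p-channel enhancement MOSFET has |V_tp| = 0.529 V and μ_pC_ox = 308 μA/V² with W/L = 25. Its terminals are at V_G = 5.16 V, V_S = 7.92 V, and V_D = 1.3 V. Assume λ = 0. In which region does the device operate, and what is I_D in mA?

Saturation; I_D = 19.2 mA

V_SG = V_S − V_G = 7.92 − 5.16 = 2.76 V; V_SD = V_S − V_D = 7.92 − 1.3 = 6.62 V.
k_p = μ_pC_ox · (W/L) = 7.7 mA/V².
V_ov = V_SG − |V_tp| = 2.76 − 0.529 = 2.23 V.
Since V_SD = 6.62 V ≥ V_ov = 2.23 V, the device is in saturation.
I_D = ½ k_p V_ov² = 0.5 × 7.7 × 2.23² = 19.2 mA.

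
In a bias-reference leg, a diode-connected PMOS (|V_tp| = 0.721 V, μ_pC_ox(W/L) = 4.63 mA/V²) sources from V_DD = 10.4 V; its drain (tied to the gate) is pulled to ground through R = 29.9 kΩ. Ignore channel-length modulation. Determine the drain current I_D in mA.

I_D = 0.311 mA

With gate tied to drain, V_SG = V_SD ≥ V_SG − |V_tp|, so the device is in saturation.
KCL at the drain: ½ k_p (V_SG − |V_tp|)² = (V_DD − V_SG)/R.
Let x = V_SG − 0.721. Then 69.2 x² + x − 9.679 = 0, giving x = 0.367 V (positive root), so V_SG = 1.09 V.
I_D = (V_DD − V_SG)/R = (10.4 − 1.09) / 29.9 = 0.311 mA.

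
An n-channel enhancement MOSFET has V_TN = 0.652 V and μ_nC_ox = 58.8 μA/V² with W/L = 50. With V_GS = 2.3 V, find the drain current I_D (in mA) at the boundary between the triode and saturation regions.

I_D = 3.99 mA

At the boundary V_DS = V_ov = V_GS − V_TN = 2.3 − 0.652 = 1.65 V.
k_n = μ_nC_ox · (W/L) = 2.94 mA/V².
I_D = ½ k_n V_ov² = 0.5 × 2.94 × 1.65² = 3.99 mA.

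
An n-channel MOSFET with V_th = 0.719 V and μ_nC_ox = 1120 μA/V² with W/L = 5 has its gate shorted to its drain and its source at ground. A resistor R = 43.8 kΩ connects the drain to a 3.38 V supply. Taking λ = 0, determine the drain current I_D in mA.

With gate tied to drain, V_GS = V_DS ≥ V_GS − V_th, so the device is in saturation.
k_n = μ_nC_ox · (W/L) = 5.6 mA/V².
KCL at the drain: ½ k_n (V_GS − V_th)² = (V_DD − V_GS)/R.
Let x = V_GS − 0.719. Then 123 x² + x − 2.661 = 0, giving x = 0.143 V (positive root), so V_GS = 0.862 V.
I_D = (V_DD − V_GS)/R = (3.38 − 0.862) / 43.8 = 0.0575 mA.

I_D = 0.0575 mA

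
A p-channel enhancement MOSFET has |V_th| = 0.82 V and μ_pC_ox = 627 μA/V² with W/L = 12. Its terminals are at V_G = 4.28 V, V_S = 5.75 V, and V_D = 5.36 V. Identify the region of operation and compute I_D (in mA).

Triode; I_D = 1.34 mA

V_SG = V_S − V_G = 5.75 − 4.28 = 1.47 V; V_SD = V_S − V_D = 5.75 − 5.36 = 0.39 V.
k_p = μ_pC_ox · (W/L) = 7.524 mA/V².
V_ov = V_SG − |V_th| = 1.47 − 0.82 = 0.65 V.
Since V_SD = 0.39 V < V_ov = 0.65 V, the device is in the triode region.
I_D = k_p [V_ov · V_SD − ½ V_SD²] = 7.524 × [0.65 × 0.39 − 0.5 × 0.39²] = 1.34 mA.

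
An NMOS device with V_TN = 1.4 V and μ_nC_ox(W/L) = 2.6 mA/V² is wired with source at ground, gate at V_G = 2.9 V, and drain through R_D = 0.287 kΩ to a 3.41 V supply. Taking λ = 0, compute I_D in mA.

V_GS = V_G = 2.9 V, so V_ov = 2.9 − 1.4 = 1.5 V.
Assume saturation: I_D = ½ k_n V_ov² = 0.5 × 2.6 × 1.5² = 2.93 mA, giving V_DS = V_DD − I_D R_D = 3.41 − 2.93 × 0.287 = 2.57 V.
V_DS = 2.57 V ≥ V_ov = 1.5 V, confirming saturation.

I_D = 2.93 mA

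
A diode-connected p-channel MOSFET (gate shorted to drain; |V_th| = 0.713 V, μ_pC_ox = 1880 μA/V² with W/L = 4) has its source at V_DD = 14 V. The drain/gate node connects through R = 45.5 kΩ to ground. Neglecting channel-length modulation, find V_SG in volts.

V_SG = 0.989 V

With gate tied to drain, V_SG = V_SD ≥ V_SG − |V_th|, so the device is in saturation.
k_p = μ_pC_ox · (W/L) = 7.52 mA/V².
KCL at the drain: ½ k_p (V_SG − |V_th|)² = (V_DD − V_SG)/R.
Let x = V_SG − 0.713. Then 171 x² + x − 13.29 = 0, giving x = 0.276 V (positive root), so V_SG = 0.989 V.
I_D = (V_DD − V_SG)/R = (14 − 0.989) / 45.5 = 0.286 mA.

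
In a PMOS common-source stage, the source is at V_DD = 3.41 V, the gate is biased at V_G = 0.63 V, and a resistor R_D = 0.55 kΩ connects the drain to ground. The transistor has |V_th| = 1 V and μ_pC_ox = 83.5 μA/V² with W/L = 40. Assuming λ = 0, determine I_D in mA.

I_D = 4.34 mA

V_SG = V_DD − V_G = 3.41 − 0.63 = 2.78 V, so V_ov = 2.78 − 1 = 1.78 V.
k_p = μ_pC_ox · (W/L) = 3.34 mA/V².
Assume saturation: I_D = ½ k_p V_ov² = 0.5 × 3.34 × 1.78² = 5.29 mA, giving V_SD = V_DD − I_D R_D = 3.41 − 5.29 × 0.55 = 0.5 V.
But 0.5 V < V_ov = 1.78 V, so the device is actually in triode.
In triode I_D = k_p[V_ov V_SD − ½ V_SD²] and I_D = (V_DD − V_SD)/R_D. Equating: 0.918 V_SD² − 4.27 V_SD + 3.41 = 0, giving V_SD = 1.02 V (the root below V_ov).
I_D = (3.41 − 1.02) / 0.55 = 4.34 mA.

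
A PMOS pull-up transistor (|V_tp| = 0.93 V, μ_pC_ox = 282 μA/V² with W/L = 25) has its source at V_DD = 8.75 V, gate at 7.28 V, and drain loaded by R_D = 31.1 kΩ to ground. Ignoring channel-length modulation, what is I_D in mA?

I_D = 0.279 mA

V_SG = V_DD − V_G = 8.75 − 7.28 = 1.47 V, so V_ov = 1.47 − 0.93 = 0.54 V.
k_p = μ_pC_ox · (W/L) = 7.05 mA/V².
Assume saturation: I_D = ½ k_p V_ov² = 0.5 × 7.05 × 0.54² = 1.03 mA, giving V_SD = V_DD − I_D R_D = 8.75 − 1.03 × 31.1 = -23.2 V.
But -23.2 V < V_ov = 0.54 V, so the device is actually in triode.
In triode I_D = k_p[V_ov V_SD − ½ V_SD²] and I_D = (V_DD − V_SD)/R_D. Equating: 110 V_SD² − 119.4 V_SD + 8.75 = 0, giving V_SD = 0.079 V (the root below V_ov).
I_D = (8.75 − 0.079) / 31.1 = 0.279 mA.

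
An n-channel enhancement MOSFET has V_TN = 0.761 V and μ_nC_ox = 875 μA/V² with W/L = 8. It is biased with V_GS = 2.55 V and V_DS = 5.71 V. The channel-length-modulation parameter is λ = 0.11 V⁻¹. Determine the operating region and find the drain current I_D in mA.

Saturation; I_D = 18.2 mA

k_n = μ_nC_ox · (W/L) = 7 mA/V².
V_ov = V_GS − V_TN = 2.55 − 0.761 = 1.79 V.
Since V_DS = 5.71 V ≥ V_ov = 1.79 V, the device is in saturation.
I_D = ½ k_n V_ov² (1 + λ V_DS) = 0.5 × 7 × 1.79² × (1 + 0.11 × 5.71) = 18.2 mA.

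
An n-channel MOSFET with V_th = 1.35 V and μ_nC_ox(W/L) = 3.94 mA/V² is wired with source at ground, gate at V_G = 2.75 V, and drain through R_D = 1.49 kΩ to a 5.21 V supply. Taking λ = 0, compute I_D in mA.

I_D = 3.00 mA

V_GS = V_G = 2.75 V, so V_ov = 2.75 − 1.35 = 1.4 V.
Assume saturation: I_D = ½ k_n V_ov² = 0.5 × 3.94 × 1.4² = 3.86 mA, giving V_DS = V_DD − I_D R_D = 5.21 − 3.86 × 1.49 = -0.543 V.
But -0.543 V < V_ov = 1.4 V, so the device is actually in triode.
In triode I_D = k_n[V_ov V_DS − ½ V_DS²] and I_D = (V_DD − V_DS)/R_D. Equating: 2.94 V_DS² − 9.219 V_DS + 5.21 = 0, giving V_DS = 0.739 V (the root below V_ov).
I_D = (5.21 − 0.739) / 1.49 = 3 mA.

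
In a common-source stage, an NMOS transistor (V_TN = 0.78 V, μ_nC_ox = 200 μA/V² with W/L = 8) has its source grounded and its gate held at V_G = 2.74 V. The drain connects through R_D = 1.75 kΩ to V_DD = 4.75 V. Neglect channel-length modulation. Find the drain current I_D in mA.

V_GS = V_G = 2.74 V, so V_ov = 2.74 − 0.78 = 1.96 V.
k_n = μ_nC_ox · (W/L) = 1.6 mA/V².
Assume saturation: I_D = ½ k_n V_ov² = 0.5 × 1.6 × 1.96² = 3.07 mA, giving V_DS = V_DD − I_D R_D = 4.75 − 3.07 × 1.75 = -0.628 V.
But -0.628 V < V_ov = 1.96 V, so the device is actually in triode.
In triode I_D = k_n[V_ov V_DS − ½ V_DS²] and I_D = (V_DD − V_DS)/R_D. Equating: 1.4 V_DS² − 6.488 V_DS + 4.75 = 0, giving V_DS = 0.911 V (the root below V_ov).
I_D = (4.75 − 0.911) / 1.75 = 2.19 mA.

I_D = 2.19 mA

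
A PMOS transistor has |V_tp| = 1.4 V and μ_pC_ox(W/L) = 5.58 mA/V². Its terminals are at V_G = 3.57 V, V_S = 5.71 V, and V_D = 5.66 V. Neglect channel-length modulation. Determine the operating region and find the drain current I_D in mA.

V_SG = V_S − V_G = 5.71 − 3.57 = 2.14 V; V_SD = V_S − V_D = 5.71 − 5.66 = 0.05 V.
V_ov = V_SG − |V_tp| = 2.14 − 1.4 = 0.74 V.
Since V_SD = 0.05 V < V_ov = 0.74 V, the device is in the triode region.
I_D = k_p [V_ov · V_SD − ½ V_SD²] = 5.58 × [0.74 × 0.05 − 0.5 × 0.05²] = 0.199 mA.

Triode; I_D = 0.199 mA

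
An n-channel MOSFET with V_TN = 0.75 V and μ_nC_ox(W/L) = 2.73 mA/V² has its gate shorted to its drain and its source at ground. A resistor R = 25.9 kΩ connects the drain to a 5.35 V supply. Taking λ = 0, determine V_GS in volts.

V_GS = 1.10 V

With gate tied to drain, V_GS = V_DS ≥ V_GS − V_TN, so the device is in saturation.
KCL at the drain: ½ k_n (V_GS − V_TN)² = (V_DD − V_GS)/R.
Let x = V_GS − 0.75. Then 35.4 x² + x − 4.6 = 0, giving x = 0.347 V (positive root), so V_GS = 1.1 V.
I_D = (V_DD − V_GS)/R = (5.35 − 1.1) / 25.9 = 0.164 mA.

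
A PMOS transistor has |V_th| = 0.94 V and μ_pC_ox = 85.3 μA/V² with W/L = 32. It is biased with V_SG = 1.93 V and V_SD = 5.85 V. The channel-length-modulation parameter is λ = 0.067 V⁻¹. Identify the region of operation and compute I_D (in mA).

k_p = μ_pC_ox · (W/L) = 2.73 mA/V².
V_ov = V_SG − |V_th| = 1.93 − 0.94 = 0.99 V.
Since V_SD = 5.85 V ≥ V_ov = 0.99 V, the device is in saturation.
I_D = ½ k_p V_ov² (1 + λ V_SD) = 0.5 × 2.73 × 0.99² × (1 + 0.067 × 5.85) = 1.86 mA.

Saturation; I_D = 1.86 mA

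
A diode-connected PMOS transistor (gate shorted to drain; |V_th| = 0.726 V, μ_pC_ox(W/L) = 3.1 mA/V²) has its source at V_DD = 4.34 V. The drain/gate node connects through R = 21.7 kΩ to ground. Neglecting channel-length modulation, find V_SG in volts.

V_SG = 1.04 V

With gate tied to drain, V_SG = V_SD ≥ V_SG − |V_th|, so the device is in saturation.
KCL at the drain: ½ k_p (V_SG − |V_th|)² = (V_DD − V_SG)/R.
Let x = V_SG − 0.726. Then 33.6 x² + x − 3.614 = 0, giving x = 0.313 V (positive root), so V_SG = 1.04 V.
I_D = (V_DD − V_SG)/R = (4.34 − 1.04) / 21.7 = 0.152 mA.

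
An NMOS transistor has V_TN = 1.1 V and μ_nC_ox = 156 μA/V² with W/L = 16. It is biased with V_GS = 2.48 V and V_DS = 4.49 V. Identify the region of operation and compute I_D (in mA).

Saturation; I_D = 2.38 mA

k_n = μ_nC_ox · (W/L) = 2.496 mA/V².
V_ov = V_GS − V_TN = 2.48 − 1.1 = 1.38 V.
Since V_DS = 4.49 V ≥ V_ov = 1.38 V, the device is in saturation.
I_D = ½ k_n V_ov² = 0.5 × 2.496 × 1.38² = 2.38 mA.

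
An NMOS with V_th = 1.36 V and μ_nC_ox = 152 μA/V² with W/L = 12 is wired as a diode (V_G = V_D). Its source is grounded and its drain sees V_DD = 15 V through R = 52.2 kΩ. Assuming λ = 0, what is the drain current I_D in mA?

With gate tied to drain, V_GS = V_DS ≥ V_GS − V_th, so the device is in saturation.
k_n = μ_nC_ox · (W/L) = 1.824 mA/V².
KCL at the drain: ½ k_n (V_GS − V_th)² = (V_DD − V_GS)/R.
Let x = V_GS − 1.36. Then 47.6 x² + x − 13.64 = 0, giving x = 0.525 V (positive root), so V_GS = 1.88 V.
I_D = (V_DD − V_GS)/R = (15 − 1.88) / 52.2 = 0.251 mA.

I_D = 0.251 mA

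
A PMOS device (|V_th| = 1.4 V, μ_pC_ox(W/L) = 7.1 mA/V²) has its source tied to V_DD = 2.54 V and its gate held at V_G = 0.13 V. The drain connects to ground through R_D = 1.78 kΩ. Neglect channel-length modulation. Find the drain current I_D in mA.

I_D = 1.31 mA

V_SG = V_DD − V_G = 2.54 − 0.13 = 2.41 V, so V_ov = 2.41 − 1.4 = 1.01 V.
Assume saturation: I_D = ½ k_p V_ov² = 0.5 × 7.1 × 1.01² = 3.62 mA, giving V_SD = V_DD − I_D R_D = 2.54 − 3.62 × 1.78 = -3.91 V.
But -3.91 V < V_ov = 1.01 V, so the device is actually in triode.
In triode I_D = k_p[V_ov V_SD − ½ V_SD²] and I_D = (V_DD − V_SD)/R_D. Equating: 6.32 V_SD² − 13.76 V_SD + 2.54 = 0, giving V_SD = 0.204 V (the root below V_ov).
I_D = (2.54 − 0.204) / 1.78 = 1.31 mA.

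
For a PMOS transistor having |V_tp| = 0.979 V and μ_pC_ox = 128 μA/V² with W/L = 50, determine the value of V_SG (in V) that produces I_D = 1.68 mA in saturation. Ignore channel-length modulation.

V_SG = 1.70 V

k_p = μ_pC_ox · (W/L) = 6.4 mA/V².
In saturation I_D = ½ k_p (V_SG − |V_tp|)², so V_SG − |V_tp| = √(2 I_D / k_p) = √(2 × 1.68 / 6.4) = 0.725 V.
V_SG = 0.979 + 0.725 = 1.7 V.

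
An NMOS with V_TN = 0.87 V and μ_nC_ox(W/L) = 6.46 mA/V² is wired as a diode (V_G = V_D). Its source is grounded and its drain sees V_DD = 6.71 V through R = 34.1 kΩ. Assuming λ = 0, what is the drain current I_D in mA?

With gate tied to drain, V_GS = V_DS ≥ V_GS − V_TN, so the device is in saturation.
KCL at the drain: ½ k_n (V_GS − V_TN)² = (V_DD − V_GS)/R.
Let x = V_GS − 0.87. Then 110 x² + x − 5.84 = 0, giving x = 0.226 V (positive root), so V_GS = 1.1 V.
I_D = (V_DD − V_GS)/R = (6.71 − 1.1) / 34.1 = 0.165 mA.

I_D = 0.165 mA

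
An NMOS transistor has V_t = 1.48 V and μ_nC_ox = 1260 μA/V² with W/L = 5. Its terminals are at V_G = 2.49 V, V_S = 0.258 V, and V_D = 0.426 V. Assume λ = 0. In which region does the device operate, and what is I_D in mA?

V_GS = V_G − V_S = 2.49 − 0.258 = 2.23 V; V_DS = V_D − V_S = 0.426 − 0.258 = 0.168 V.
k_n = μ_nC_ox · (W/L) = 6.3 mA/V².
V_ov = V_GS − V_t = 2.23 − 1.48 = 0.752 V.
Since V_DS = 0.168 V < V_ov = 0.752 V, the device is in the triode region.
I_D = k_n [V_ov · V_DS − ½ V_DS²] = 6.3 × [0.752 × 0.168 − 0.5 × 0.168²] = 0.707 mA.

Triode; I_D = 0.707 mA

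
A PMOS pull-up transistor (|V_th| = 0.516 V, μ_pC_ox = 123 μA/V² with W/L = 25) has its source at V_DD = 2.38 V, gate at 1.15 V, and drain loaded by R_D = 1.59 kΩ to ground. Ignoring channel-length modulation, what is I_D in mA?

V_SG = V_DD − V_G = 2.38 − 1.15 = 1.23 V, so V_ov = 1.23 − 0.516 = 0.714 V.
k_p = μ_pC_ox · (W/L) = 3.075 mA/V².
Assume saturation: I_D = ½ k_p V_ov² = 0.5 × 3.075 × 0.714² = 0.784 mA, giving V_SD = V_DD − I_D R_D = 2.38 − 0.784 × 1.59 = 1.13 V.
V_SD = 1.13 V ≥ V_ov = 0.714 V, confirming saturation.

I_D = 0.784 mA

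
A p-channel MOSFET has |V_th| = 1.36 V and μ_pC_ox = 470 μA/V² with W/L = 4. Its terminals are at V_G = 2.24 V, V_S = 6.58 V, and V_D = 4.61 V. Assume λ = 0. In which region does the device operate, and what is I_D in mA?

V_SG = V_S − V_G = 6.58 − 2.24 = 4.34 V; V_SD = V_S − V_D = 6.58 − 4.61 = 1.97 V.
k_p = μ_pC_ox · (W/L) = 1.88 mA/V².
V_ov = V_SG − |V_th| = 4.34 − 1.36 = 2.98 V.
Since V_SD = 1.97 V < V_ov = 2.98 V, the device is in the triode region.
I_D = k_p [V_ov · V_SD − ½ V_SD²] = 1.88 × [2.98 × 1.97 − 0.5 × 1.97²] = 7.39 mA.

Triode; I_D = 7.39 mA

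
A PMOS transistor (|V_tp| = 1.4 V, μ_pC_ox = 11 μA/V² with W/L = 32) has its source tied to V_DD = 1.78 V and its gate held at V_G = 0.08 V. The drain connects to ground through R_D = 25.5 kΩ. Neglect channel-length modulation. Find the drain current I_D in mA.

I_D = 0.0158 mA

V_SG = V_DD − V_G = 1.78 − 0.08 = 1.7 V, so V_ov = 1.7 − 1.4 = 0.3 V.
k_p = μ_pC_ox · (W/L) = 0.352 mA/V².
Assume saturation: I_D = ½ k_p V_ov² = 0.5 × 0.352 × 0.3² = 0.0158 mA, giving V_SD = V_DD − I_D R_D = 1.78 − 0.0158 × 25.5 = 1.38 V.
V_SD = 1.38 V ≥ V_ov = 0.3 V, confirming saturation.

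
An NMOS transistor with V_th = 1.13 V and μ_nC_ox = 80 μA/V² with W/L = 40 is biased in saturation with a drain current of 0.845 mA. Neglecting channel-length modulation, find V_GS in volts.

k_n = μ_nC_ox · (W/L) = 3.2 mA/V².
In saturation I_D = ½ k_n (V_GS − V_th)², so V_GS − V_th = √(2 I_D / k_n) = √(2 × 0.845 / 3.2) = 0.727 V.
V_GS = 1.13 + 0.727 = 1.86 V.

V_GS = 1.86 V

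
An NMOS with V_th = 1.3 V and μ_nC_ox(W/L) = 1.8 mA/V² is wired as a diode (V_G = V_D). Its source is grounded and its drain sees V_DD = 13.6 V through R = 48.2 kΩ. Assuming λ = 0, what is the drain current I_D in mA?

I_D = 0.244 mA

With gate tied to drain, V_GS = V_DS ≥ V_GS − V_th, so the device is in saturation.
KCL at the drain: ½ k_n (V_GS − V_th)² = (V_DD − V_GS)/R.
Let x = V_GS − 1.3. Then 43.4 x² + x − 12.3 = 0, giving x = 0.521 V (positive root), so V_GS = 1.82 V.
I_D = (V_DD − V_GS)/R = (13.6 − 1.82) / 48.2 = 0.244 mA.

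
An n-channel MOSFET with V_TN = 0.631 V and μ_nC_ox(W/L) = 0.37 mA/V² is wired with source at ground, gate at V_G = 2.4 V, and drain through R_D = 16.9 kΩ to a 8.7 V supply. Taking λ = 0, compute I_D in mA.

V_GS = V_G = 2.4 V, so V_ov = 2.4 − 0.631 = 1.77 V.
Assume saturation: I_D = ½ k_n V_ov² = 0.5 × 0.37 × 1.77² = 0.579 mA, giving V_DS = V_DD − I_D R_D = 8.7 − 0.579 × 16.9 = -1.08 V.
But -1.08 V < V_ov = 1.77 V, so the device is actually in triode.
In triode I_D = k_n[V_ov V_DS − ½ V_DS²] and I_D = (V_DD − V_DS)/R_D. Equating: 3.13 V_DS² − 12.06 V_DS + 8.7 = 0, giving V_DS = 0.96 V (the root below V_ov).
I_D = (8.7 − 0.96) / 16.9 = 0.458 mA.

I_D = 0.458 mA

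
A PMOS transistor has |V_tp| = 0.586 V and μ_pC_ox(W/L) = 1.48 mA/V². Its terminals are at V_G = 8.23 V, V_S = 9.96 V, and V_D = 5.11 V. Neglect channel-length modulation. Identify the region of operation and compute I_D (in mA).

V_SG = V_S − V_G = 9.96 − 8.23 = 1.73 V; V_SD = V_S − V_D = 9.96 − 5.11 = 4.85 V.
V_ov = V_SG − |V_tp| = 1.73 − 0.586 = 1.14 V.
Since V_SD = 4.85 V ≥ V_ov = 1.14 V, the device is in saturation.
I_D = ½ k_p V_ov² = 0.5 × 1.48 × 1.14² = 0.968 mA.

Saturation; I_D = 0.968 mA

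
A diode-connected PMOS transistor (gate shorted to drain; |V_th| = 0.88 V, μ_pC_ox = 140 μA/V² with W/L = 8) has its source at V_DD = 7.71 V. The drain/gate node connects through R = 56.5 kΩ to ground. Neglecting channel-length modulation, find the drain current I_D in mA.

With gate tied to drain, V_SG = V_SD ≥ V_SG − |V_th|, so the device is in saturation.
k_p = μ_pC_ox · (W/L) = 1.12 mA/V².
KCL at the drain: ½ k_p (V_SG − |V_th|)² = (V_DD − V_SG)/R.
Let x = V_SG − 0.88. Then 31.6 x² + x − 6.83 = 0, giving x = 0.449 V (positive root), so V_SG = 1.33 V.
I_D = (V_DD − V_SG)/R = (7.71 − 1.33) / 56.5 = 0.113 mA.

I_D = 0.113 mA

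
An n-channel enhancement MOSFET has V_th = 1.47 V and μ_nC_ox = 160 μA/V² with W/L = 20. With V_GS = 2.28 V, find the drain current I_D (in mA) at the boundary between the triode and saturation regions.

I_D = 1.05 mA

At the boundary V_DS = V_ov = V_GS − V_th = 2.28 − 1.47 = 0.81 V.
k_n = μ_nC_ox · (W/L) = 3.2 mA/V².
I_D = ½ k_n V_ov² = 0.5 × 3.2 × 0.81² = 1.05 mA.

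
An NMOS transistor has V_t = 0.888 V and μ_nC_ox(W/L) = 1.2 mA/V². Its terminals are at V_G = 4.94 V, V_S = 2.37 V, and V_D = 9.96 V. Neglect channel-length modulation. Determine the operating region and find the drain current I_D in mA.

V_GS = V_G − V_S = 4.94 − 2.37 = 2.57 V; V_DS = V_D − V_S = 9.96 − 2.37 = 7.59 V.
V_ov = V_GS − V_t = 2.57 − 0.888 = 1.68 V.
Since V_DS = 7.59 V ≥ V_ov = 1.68 V, the device is in saturation.
I_D = ½ k_n V_ov² = 0.5 × 1.2 × 1.68² = 1.7 mA.

Saturation; I_D = 1.70 mA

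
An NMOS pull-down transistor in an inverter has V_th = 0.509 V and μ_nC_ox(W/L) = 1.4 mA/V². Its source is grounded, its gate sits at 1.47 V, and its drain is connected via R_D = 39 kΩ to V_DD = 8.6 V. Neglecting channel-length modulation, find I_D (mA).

V_GS = V_G = 1.47 V, so V_ov = 1.47 − 0.509 = 0.961 V.
Assume saturation: I_D = ½ k_n V_ov² = 0.5 × 1.4 × 0.961² = 0.646 mA, giving V_DS = V_DD − I_D R_D = 8.6 − 0.646 × 39 = -16.6 V.
But -16.6 V < V_ov = 0.961 V, so the device is actually in triode.
In triode I_D = k_n[V_ov V_DS − ½ V_DS²] and I_D = (V_DD − V_DS)/R_D. Equating: 27.3 V_DS² − 53.47 V_DS + 8.6 = 0, giving V_DS = 0.177 V (the root below V_ov).
I_D = (8.6 − 0.177) / 39 = 0.216 mA.

I_D = 0.216 mA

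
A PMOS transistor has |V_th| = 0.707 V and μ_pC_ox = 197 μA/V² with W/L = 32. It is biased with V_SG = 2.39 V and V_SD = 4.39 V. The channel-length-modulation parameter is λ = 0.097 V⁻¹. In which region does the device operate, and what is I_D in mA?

k_p = μ_pC_ox · (W/L) = 6.304 mA/V².
V_ov = V_SG − |V_th| = 2.39 − 0.707 = 1.68 V.
Since V_SD = 4.39 V ≥ V_ov = 1.68 V, the device is in saturation.
I_D = ½ k_p V_ov² (1 + λ V_SD) = 0.5 × 6.304 × 1.68² × (1 + 0.097 × 4.39) = 12.7 mA.

Saturation; I_D = 12.7 mA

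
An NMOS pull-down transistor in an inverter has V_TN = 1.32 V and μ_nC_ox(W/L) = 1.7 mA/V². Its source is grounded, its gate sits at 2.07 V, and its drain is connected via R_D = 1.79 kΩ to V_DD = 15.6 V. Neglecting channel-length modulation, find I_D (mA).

I_D = 0.478 mA

V_GS = V_G = 2.07 V, so V_ov = 2.07 − 1.32 = 0.75 V.
Assume saturation: I_D = ½ k_n V_ov² = 0.5 × 1.7 × 0.75² = 0.478 mA, giving V_DS = V_DD − I_D R_D = 15.6 − 0.478 × 1.79 = 14.7 V.
V_DS = 14.7 V ≥ V_ov = 0.75 V, confirming saturation.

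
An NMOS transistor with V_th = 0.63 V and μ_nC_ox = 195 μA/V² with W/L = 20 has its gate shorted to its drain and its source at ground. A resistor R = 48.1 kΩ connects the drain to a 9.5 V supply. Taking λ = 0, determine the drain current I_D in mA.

I_D = 0.178 mA

With gate tied to drain, V_GS = V_DS ≥ V_GS − V_th, so the device is in saturation.
k_n = μ_nC_ox · (W/L) = 3.9 mA/V².
KCL at the drain: ½ k_n (V_GS − V_th)² = (V_DD − V_GS)/R.
Let x = V_GS − 0.63. Then 93.8 x² + x − 8.87 = 0, giving x = 0.302 V (positive root), so V_GS = 0.932 V.
I_D = (V_DD − V_GS)/R = (9.5 − 0.932) / 48.1 = 0.178 mA.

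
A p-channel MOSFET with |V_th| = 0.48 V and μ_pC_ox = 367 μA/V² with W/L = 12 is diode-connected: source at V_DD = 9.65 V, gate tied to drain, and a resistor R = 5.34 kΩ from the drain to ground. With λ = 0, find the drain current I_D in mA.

I_D = 1.56 mA

With gate tied to drain, V_SG = V_SD ≥ V_SG − |V_th|, so the device is in saturation.
k_p = μ_pC_ox · (W/L) = 4.404 mA/V².
KCL at the drain: ½ k_p (V_SG − |V_th|)² = (V_DD − V_SG)/R.
Let x = V_SG − 0.48. Then 11.8 x² + x − 9.17 = 0, giving x = 0.842 V (positive root), so V_SG = 1.32 V.
I_D = (V_DD − V_SG)/R = (9.65 − 1.32) / 5.34 = 1.56 mA.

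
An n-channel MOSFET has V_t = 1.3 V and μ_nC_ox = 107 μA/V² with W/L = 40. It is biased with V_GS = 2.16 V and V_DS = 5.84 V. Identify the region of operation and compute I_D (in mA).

k_n = μ_nC_ox · (W/L) = 4.28 mA/V².
V_ov = V_GS − V_t = 2.16 − 1.3 = 0.86 V.
Since V_DS = 5.84 V ≥ V_ov = 0.86 V, the device is in saturation.
I_D = ½ k_n V_ov² = 0.5 × 4.28 × 0.86² = 1.58 mA.

Saturation; I_D = 1.58 mA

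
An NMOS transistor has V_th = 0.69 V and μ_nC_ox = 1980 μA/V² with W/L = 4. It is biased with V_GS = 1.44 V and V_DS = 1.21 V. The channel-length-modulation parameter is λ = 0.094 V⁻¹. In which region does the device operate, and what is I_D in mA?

k_n = μ_nC_ox · (W/L) = 7.92 mA/V².
V_ov = V_GS − V_th = 1.44 − 0.69 = 0.75 V.
Since V_DS = 1.21 V ≥ V_ov = 0.75 V, the device is in saturation.
I_D = ½ k_n V_ov² (1 + λ V_DS) = 0.5 × 7.92 × 0.75² × (1 + 0.094 × 1.21) = 2.48 mA.

Saturation; I_D = 2.48 mA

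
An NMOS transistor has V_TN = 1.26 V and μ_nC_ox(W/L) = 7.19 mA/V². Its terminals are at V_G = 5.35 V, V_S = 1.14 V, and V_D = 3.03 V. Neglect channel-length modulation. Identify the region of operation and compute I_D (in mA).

V_GS = V_G − V_S = 5.35 − 1.14 = 4.21 V; V_DS = V_D − V_S = 3.03 − 1.14 = 1.89 V.
V_ov = V_GS − V_TN = 4.21 − 1.26 = 2.95 V.
Since V_DS = 1.89 V < V_ov = 2.95 V, the device is in the triode region.
I_D = k_n [V_ov · V_DS − ½ V_DS²] = 7.19 × [2.95 × 1.89 − 0.5 × 1.89²] = 27.2 mA.

Triode; I_D = 27.2 mA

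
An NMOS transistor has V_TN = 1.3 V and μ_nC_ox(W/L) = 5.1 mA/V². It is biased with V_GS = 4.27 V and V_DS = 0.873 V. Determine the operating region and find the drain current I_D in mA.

Triode; I_D = 11.3 mA

V_ov = V_GS − V_TN = 4.27 − 1.3 = 2.97 V.
Since V_DS = 0.873 V < V_ov = 2.97 V, the device is in the triode region.
I_D = k_n [V_ov · V_DS − ½ V_DS²] = 5.1 × [2.97 × 0.873 − 0.5 × 0.873²] = 11.3 mA.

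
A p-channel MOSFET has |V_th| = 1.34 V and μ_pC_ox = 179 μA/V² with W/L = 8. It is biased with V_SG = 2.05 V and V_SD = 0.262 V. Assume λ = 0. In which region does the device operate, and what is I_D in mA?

k_p = μ_pC_ox · (W/L) = 1.432 mA/V².
V_ov = V_SG − |V_th| = 2.05 − 1.34 = 0.71 V.
Since V_SD = 0.262 V < V_ov = 0.71 V, the device is in the triode region.
I_D = k_p [V_ov · V_SD − ½ V_SD²] = 1.432 × [0.71 × 0.262 − 0.5 × 0.262²] = 0.217 mA.

Triode; I_D = 0.217 mA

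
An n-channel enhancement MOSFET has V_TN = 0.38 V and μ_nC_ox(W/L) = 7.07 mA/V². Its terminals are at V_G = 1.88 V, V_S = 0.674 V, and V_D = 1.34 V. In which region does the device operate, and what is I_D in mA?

V_GS = V_G − V_S = 1.88 − 0.674 = 1.21 V; V_DS = V_D − V_S = 1.34 − 0.674 = 0.666 V.
V_ov = V_GS − V_TN = 1.21 − 0.38 = 0.826 V.
Since V_DS = 0.666 V < V_ov = 0.826 V, the device is in the triode region.
I_D = k_n [V_ov · V_DS − ½ V_DS²] = 7.07 × [0.826 × 0.666 − 0.5 × 0.666²] = 2.32 mA.

Triode; I_D = 2.32 mA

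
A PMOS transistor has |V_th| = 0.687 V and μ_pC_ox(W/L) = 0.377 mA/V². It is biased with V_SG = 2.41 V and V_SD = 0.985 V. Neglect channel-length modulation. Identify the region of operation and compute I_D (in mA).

V_ov = V_SG − |V_th| = 2.41 − 0.687 = 1.72 V.
Since V_SD = 0.985 V < V_ov = 1.72 V, the device is in the triode region.
I_D = k_p [V_ov · V_SD − ½ V_SD²] = 0.377 × [1.72 × 0.985 − 0.5 × 0.985²] = 0.457 mA.

Triode; I_D = 0.457 mA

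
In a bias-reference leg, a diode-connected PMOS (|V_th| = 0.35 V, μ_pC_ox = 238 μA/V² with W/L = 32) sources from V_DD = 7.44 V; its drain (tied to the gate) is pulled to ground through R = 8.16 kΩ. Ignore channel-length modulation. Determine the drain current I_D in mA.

I_D = 0.812 mA

With gate tied to drain, V_SG = V_SD ≥ V_SG − |V_th|, so the device is in saturation.
k_p = μ_pC_ox · (W/L) = 7.616 mA/V².
KCL at the drain: ½ k_p (V_SG − |V_th|)² = (V_DD − V_SG)/R.
Let x = V_SG − 0.35. Then 31.1 x² + x − 7.09 = 0, giving x = 0.462 V (positive root), so V_SG = 0.812 V.
I_D = (V_DD − V_SG)/R = (7.44 − 0.812) / 8.16 = 0.812 mA.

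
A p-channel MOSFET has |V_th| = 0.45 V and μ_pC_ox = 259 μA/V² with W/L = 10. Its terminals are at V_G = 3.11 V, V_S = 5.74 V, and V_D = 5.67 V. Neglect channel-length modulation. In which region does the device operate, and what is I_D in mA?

V_SG = V_S − V_G = 5.74 − 3.11 = 2.63 V; V_SD = V_S − V_D = 5.74 − 5.67 = 0.07 V.
k_p = μ_pC_ox · (W/L) = 2.59 mA/V².
V_ov = V_SG − |V_th| = 2.63 − 0.45 = 2.18 V.
Since V_SD = 0.07 V < V_ov = 2.18 V, the device is in the triode region.
I_D = k_p [V_ov · V_SD − ½ V_SD²] = 2.59 × [2.18 × 0.07 − 0.5 × 0.07²] = 0.389 mA.

Triode; I_D = 0.389 mA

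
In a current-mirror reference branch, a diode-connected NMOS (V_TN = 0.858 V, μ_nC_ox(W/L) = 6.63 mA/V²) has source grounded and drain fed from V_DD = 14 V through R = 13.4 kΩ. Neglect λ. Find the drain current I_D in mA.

I_D = 0.941 mA

With gate tied to drain, V_GS = V_DS ≥ V_GS − V_TN, so the device is in saturation.
KCL at the drain: ½ k_n (V_GS − V_TN)² = (V_DD − V_GS)/R.
Let x = V_GS − 0.858. Then 44.4 x² + x − 13.14 = 0, giving x = 0.533 V (positive root), so V_GS = 1.39 V.
I_D = (V_DD − V_GS)/R = (14 − 1.39) / 13.4 = 0.941 mA.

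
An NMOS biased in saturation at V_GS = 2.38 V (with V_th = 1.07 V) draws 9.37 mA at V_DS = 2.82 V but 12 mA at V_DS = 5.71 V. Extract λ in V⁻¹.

With V_GS fixed, I_D ∝ (1 + λ V_DS) in saturation, so I_D2/I_D1 = (1 + λ V_DS2)/(1 + λ V_DS1).
12/9.37 = 1.281 = (1 + 5.71 λ)/(1 + 2.82 λ).
Solving: λ (I_D1 V_DS2 − I_D2 V_DS1) = I_D2 − I_D1, so λ = (12 − 9.37) / (9.37 × 5.71 − 12 × 2.82) = 2.63 / 19.7 = 0.134 V⁻¹.

λ = 0.134 V⁻¹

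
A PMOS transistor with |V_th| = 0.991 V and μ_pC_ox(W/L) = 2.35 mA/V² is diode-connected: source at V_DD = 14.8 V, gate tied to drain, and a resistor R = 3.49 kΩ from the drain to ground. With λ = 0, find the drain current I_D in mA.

With gate tied to drain, V_SG = V_SD ≥ V_SG − |V_th|, so the device is in saturation.
KCL at the drain: ½ k_p (V_SG − |V_th|)² = (V_DD − V_SG)/R.
Let x = V_SG − 0.991. Then 4.1 x² + x − 13.81 = 0, giving x = 1.72 V (positive root), so V_SG = 2.71 V.
I_D = (V_DD − V_SG)/R = (14.8 − 2.71) / 3.49 = 3.46 mA.

I_D = 3.46 mA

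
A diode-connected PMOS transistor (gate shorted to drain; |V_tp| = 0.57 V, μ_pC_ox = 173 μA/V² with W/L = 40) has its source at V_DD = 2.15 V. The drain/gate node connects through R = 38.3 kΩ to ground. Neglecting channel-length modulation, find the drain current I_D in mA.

I_D = 0.0385 mA

With gate tied to drain, V_SG = V_SD ≥ V_SG − |V_tp|, so the device is in saturation.
k_p = μ_pC_ox · (W/L) = 6.92 mA/V².
KCL at the drain: ½ k_p (V_SG − |V_tp|)² = (V_DD − V_SG)/R.
Let x = V_SG − 0.57. Then 133 x² + x − 1.58 = 0, giving x = 0.105 V (positive root), so V_SG = 0.675 V.
I_D = (V_DD − V_SG)/R = (2.15 − 0.675) / 38.3 = 0.0385 mA.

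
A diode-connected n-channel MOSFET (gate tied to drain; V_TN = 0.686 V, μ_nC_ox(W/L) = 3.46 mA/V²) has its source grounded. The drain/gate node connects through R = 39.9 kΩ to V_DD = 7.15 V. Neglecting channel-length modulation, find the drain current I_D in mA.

With gate tied to drain, V_GS = V_DS ≥ V_GS − V_TN, so the device is in saturation.
KCL at the drain: ½ k_n (V_GS − V_TN)² = (V_DD − V_GS)/R.
Let x = V_GS − 0.686. Then 69 x² + x − 6.464 = 0, giving x = 0.299 V (positive root), so V_GS = 0.985 V.
I_D = (V_DD − V_GS)/R = (7.15 − 0.985) / 39.9 = 0.155 mA.

I_D = 0.155 mA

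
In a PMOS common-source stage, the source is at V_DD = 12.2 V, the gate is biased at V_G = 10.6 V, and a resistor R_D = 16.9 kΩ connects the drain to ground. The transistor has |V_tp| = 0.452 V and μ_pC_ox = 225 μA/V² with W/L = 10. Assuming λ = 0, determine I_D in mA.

I_D = 0.703 mA

V_SG = V_DD − V_G = 12.2 − 10.6 = 1.6 V, so V_ov = 1.6 − 0.452 = 1.15 V.
k_p = μ_pC_ox · (W/L) = 2.25 mA/V².
Assume saturation: I_D = ½ k_p V_ov² = 0.5 × 2.25 × 1.15² = 1.48 mA, giving V_SD = V_DD − I_D R_D = 12.2 − 1.48 × 16.9 = -12.9 V.
But -12.9 V < V_ov = 1.15 V, so the device is actually in triode.
In triode I_D = k_p[V_ov V_SD − ½ V_SD²] and I_D = (V_DD − V_SD)/R_D. Equating: 19 V_SD² − 44.65 V_SD + 12.2 = 0, giving V_SD = 0.316 V (the root below V_ov).
I_D = (12.2 − 0.316) / 16.9 = 0.703 mA.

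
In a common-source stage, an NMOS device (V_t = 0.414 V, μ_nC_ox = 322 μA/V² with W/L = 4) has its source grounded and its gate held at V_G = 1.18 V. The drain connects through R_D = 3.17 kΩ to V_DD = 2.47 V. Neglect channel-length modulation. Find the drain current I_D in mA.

V_GS = V_G = 1.18 V, so V_ov = 1.18 − 0.414 = 0.766 V.
k_n = μ_nC_ox · (W/L) = 1.288 mA/V².
Assume saturation: I_D = ½ k_n V_ov² = 0.5 × 1.288 × 0.766² = 0.378 mA, giving V_DS = V_DD − I_D R_D = 2.47 − 0.378 × 3.17 = 1.27 V.
V_DS = 1.27 V ≥ V_ov = 0.766 V, confirming saturation.

I_D = 0.378 mA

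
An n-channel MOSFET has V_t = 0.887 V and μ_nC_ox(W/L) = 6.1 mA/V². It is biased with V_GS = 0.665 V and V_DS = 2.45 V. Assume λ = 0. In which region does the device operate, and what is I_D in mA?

Cutoff; I_D = 0 mA

V_GS = 0.665 V < V_t = 0.887 V, so the transistor is in cutoff.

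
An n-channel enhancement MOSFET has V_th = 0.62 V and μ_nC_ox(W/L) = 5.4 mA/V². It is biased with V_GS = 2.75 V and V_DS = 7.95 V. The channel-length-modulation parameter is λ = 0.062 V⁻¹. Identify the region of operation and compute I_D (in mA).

Saturation; I_D = 18.3 mA

V_ov = V_GS − V_th = 2.75 − 0.62 = 2.13 V.
Since V_DS = 7.95 V ≥ V_ov = 2.13 V, the device is in saturation.
I_D = ½ k_n V_ov² (1 + λ V_DS) = 0.5 × 5.4 × 2.13² × (1 + 0.062 × 7.95) = 18.3 mA.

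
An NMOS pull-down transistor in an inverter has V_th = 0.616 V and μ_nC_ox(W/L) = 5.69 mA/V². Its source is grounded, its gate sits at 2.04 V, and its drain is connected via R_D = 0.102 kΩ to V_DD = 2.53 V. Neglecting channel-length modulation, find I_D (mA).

I_D = 5.77 mA

V_GS = V_G = 2.04 V, so V_ov = 2.04 − 0.616 = 1.42 V.
Assume saturation: I_D = ½ k_n V_ov² = 0.5 × 5.69 × 1.42² = 5.77 mA, giving V_DS = V_DD − I_D R_D = 2.53 − 5.77 × 0.102 = 1.94 V.
V_DS = 1.94 V ≥ V_ov = 1.42 V, confirming saturation.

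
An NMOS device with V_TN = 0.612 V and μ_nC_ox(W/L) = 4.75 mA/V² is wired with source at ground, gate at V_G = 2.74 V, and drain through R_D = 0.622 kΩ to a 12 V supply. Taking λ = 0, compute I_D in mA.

I_D = 10.8 mA

V_GS = V_G = 2.74 V, so V_ov = 2.74 − 0.612 = 2.13 V.
Assume saturation: I_D = ½ k_n V_ov² = 0.5 × 4.75 × 2.13² = 10.8 mA, giving V_DS = V_DD − I_D R_D = 12 − 10.8 × 0.622 = 5.31 V.
V_DS = 5.31 V ≥ V_ov = 2.13 V, confirming saturation.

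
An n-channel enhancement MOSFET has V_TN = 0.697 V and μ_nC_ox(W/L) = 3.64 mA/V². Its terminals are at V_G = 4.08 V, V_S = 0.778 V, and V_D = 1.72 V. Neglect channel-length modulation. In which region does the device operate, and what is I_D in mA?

Triode; I_D = 7.32 mA

V_GS = V_G − V_S = 4.08 − 0.778 = 3.3 V; V_DS = V_D − V_S = 1.72 − 0.778 = 0.942 V.
V_ov = V_GS − V_TN = 3.3 − 0.697 = 2.6 V.
Since V_DS = 0.942 V < V_ov = 2.6 V, the device is in the triode region.
I_D = k_n [V_ov · V_DS − ½ V_DS²] = 3.64 × [2.6 × 0.942 − 0.5 × 0.942²] = 7.32 mA.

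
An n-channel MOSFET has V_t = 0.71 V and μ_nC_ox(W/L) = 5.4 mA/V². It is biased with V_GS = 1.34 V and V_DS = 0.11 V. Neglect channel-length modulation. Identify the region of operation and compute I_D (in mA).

V_ov = V_GS − V_t = 1.34 − 0.71 = 0.63 V.
Since V_DS = 0.11 V < V_ov = 0.63 V, the device is in the triode region.
I_D = k_n [V_ov · V_DS − ½ V_DS²] = 5.4 × [0.63 × 0.11 − 0.5 × 0.11²] = 0.342 mA.

Triode; I_D = 0.342 mA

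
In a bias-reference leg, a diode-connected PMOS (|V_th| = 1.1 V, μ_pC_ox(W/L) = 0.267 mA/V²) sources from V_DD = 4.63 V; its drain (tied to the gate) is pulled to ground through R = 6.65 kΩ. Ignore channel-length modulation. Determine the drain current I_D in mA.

I_D = 0.304 mA

With gate tied to drain, V_SG = V_SD ≥ V_SG − |V_th|, so the device is in saturation.
KCL at the drain: ½ k_p (V_SG − |V_th|)² = (V_DD − V_SG)/R.
Let x = V_SG − 1.1. Then 0.888 x² + x − 3.53 = 0, giving x = 1.51 V (positive root), so V_SG = 2.61 V.
I_D = (V_DD − V_SG)/R = (4.63 − 2.61) / 6.65 = 0.304 mA.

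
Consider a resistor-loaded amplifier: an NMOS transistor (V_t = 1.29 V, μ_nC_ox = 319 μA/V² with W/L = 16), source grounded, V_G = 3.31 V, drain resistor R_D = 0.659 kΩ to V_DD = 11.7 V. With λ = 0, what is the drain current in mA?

I_D = 10.4 mA

V_GS = V_G = 3.31 V, so V_ov = 3.31 − 1.29 = 2.02 V.
k_n = μ_nC_ox · (W/L) = 5.104 mA/V².
Assume saturation: I_D = ½ k_n V_ov² = 0.5 × 5.104 × 2.02² = 10.4 mA, giving V_DS = V_DD − I_D R_D = 11.7 − 10.4 × 0.659 = 4.84 V.
V_DS = 4.84 V ≥ V_ov = 2.02 V, confirming saturation.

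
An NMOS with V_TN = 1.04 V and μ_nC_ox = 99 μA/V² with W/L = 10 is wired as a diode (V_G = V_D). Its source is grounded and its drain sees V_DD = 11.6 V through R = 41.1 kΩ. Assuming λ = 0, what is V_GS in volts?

V_GS = 1.74 V

With gate tied to drain, V_GS = V_DS ≥ V_GS − V_TN, so the device is in saturation.
k_n = μ_nC_ox · (W/L) = 0.99 mA/V².
KCL at the drain: ½ k_n (V_GS − V_TN)² = (V_DD − V_GS)/R.
Let x = V_GS − 1.04. Then 20.3 x² + x − 10.56 = 0, giving x = 0.696 V (positive root), so V_GS = 1.74 V.
I_D = (V_DD − V_GS)/R = (11.6 − 1.74) / 41.1 = 0.24 mA.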